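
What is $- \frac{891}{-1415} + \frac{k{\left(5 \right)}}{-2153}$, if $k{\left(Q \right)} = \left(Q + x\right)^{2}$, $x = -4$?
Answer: $\frac{1916908}{3046495} \approx 0.62922$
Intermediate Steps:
$k{\left(Q \right)} = \left(-4 + Q\right)^{2}$ ($k{\left(Q \right)} = \left(Q - 4\right)^{2} = \left(-4 + Q\right)^{2}$)
$- \frac{891}{-1415} + \frac{k{\left(5 \right)}}{-2153} = - \frac{891}{-1415} + \frac{\left(-4 + 5\right)^{2}}{-2153} = \left(-891\right) \left(- \frac{1}{1415}\right) + 1^{2} \left(- \frac{1}{2153}\right) = \frac{891}{1415} + 1 \left(- \frac{1}{2153}\right) = \frac{891}{1415} - \frac{1}{2153} = \frac{1916908}{3046495}$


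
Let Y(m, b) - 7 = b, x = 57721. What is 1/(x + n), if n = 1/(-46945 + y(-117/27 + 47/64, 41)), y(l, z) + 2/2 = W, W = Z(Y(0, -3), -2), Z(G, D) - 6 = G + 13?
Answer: 46923/2708442482 ≈ 1.7325e-5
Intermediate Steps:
Y(m, b) = 7 + b
Z(G, D) = 19 + G (Z(G, D) = 6 + (G + 13) = 6 + (13 + G) = 19 + G)
W = 23 (W = 19 + (7 - 3) = 19 + 4 = 23)
y(l, z) = 22 (y(l, z) = -1 + 23 = 22)
n = -1/46923 (n = 1/(-46945 + 22) = 1/(-46923) = -1/46923 ≈ -2.1312e-5)
1/(x + n) = 1/(57721 - 1/46923) = 1/(2708442482/46923) = 46923/2708442482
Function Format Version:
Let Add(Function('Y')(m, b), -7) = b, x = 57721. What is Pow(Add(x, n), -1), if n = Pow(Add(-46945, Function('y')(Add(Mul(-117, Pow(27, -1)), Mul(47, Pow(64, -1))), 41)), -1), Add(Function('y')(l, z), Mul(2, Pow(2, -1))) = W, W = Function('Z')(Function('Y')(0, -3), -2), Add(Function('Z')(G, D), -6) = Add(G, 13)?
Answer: Rational(46923, 2708442482) ≈ 1.7325e-5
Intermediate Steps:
Function('Y')(m, b) = Add(7, b)
Function('Z')(G, D) = Add(19, G) (Function('Z')(G, D) = Add(6, Add(G, 13)) = Add(6, Add(13, G)) = Add(19, G))
W = 23 (W = Add(19, Add(7, -3)) = Add(19, 4) = 23)
Function('y')(l, z) = 22 (Function('y')(l, z) = Add(-1, 23) = 22)
n = Rational(-1, 46923) (n = Pow(Add(-46945, 22), -1) = Pow(-46923, -1) = Rational(-1, 46923) ≈ -2.1312e-5)
Pow(Add(x, n), -1) = Pow(Add(57721, Rational(-1, 46923)), -1) = Pow(Rational(2708442482, 46923), -1) = Rational(46923, 2708442482)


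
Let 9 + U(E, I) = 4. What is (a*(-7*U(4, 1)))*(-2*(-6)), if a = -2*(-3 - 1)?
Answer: 3360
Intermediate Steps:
U(E, I) = -5 (U(E, I) = -9 + 4 = -5)
a = 8 (a = -2*(-4) = 8)
(a*(-7*U(4, 1)))*(-2*(-6)) = (8*(-7*(-5)))*(-2*(-6)) = (8*35)*12 = 280*12 = 3360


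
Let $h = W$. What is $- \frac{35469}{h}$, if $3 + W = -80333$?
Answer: $\frac{35469}{80336} \approx 0.44151$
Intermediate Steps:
$W = -80336$ ($W = -3 - 80333 = -80336$)
$h = -80336$
$- \frac{35469}{h} = - \frac{35469}{-80336} = \left(-35469\right) \left(- \frac{1}{80336}\right) = \frac{35469}{80336}$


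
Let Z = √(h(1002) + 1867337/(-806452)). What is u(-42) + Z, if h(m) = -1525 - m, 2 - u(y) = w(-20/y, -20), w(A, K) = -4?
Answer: 6 + I*√411244459695633/403226 ≈ 6.0 + 50.292*I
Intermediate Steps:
u(y) = 6 (u(y) = 2 - 1*(-4) = 2 + 4 = 6)
Z = I*√411244459695633/403226 (Z = √((-1525 - 1*1002) + 1867337/(-806452)) = √((-1525 - 1002) + 1867337*(-1/806452)) = √(-2527 - 1867337/806452) = √(-2039771541/806452) = I*√411244459695633/403226 ≈ 50.292*I)
u(-42) + Z = 6 + I*√411244459695633/403226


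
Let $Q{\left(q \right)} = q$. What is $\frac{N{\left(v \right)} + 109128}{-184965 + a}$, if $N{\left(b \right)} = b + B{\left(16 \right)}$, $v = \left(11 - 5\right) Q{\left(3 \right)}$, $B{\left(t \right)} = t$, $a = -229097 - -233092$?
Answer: $- \frac{54581}{90485} \approx -0.6032$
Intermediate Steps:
$a = 3995$ ($a = -229097 + 233092 = 3995$)
$v = 18$ ($v = \left(11 - 5\right) 3 = 6 \cdot 3 = 18$)
$N{\left(b \right)} = 16 + b$ ($N{\left(b \right)} = b + 16 = 16 + b$)
$\frac{N{\left(v \right)} + 109128}{-184965 + a} = \frac{\left(16 + 18\right) + 109128}{-184965 + 3995} = \frac{34 + 109128}{-180970} = 109162 \left(- \frac{1}{180970}\right) = - \frac{54581}{90485}$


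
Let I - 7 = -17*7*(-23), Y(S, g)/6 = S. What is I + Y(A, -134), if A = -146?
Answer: 1868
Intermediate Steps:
Y(S, g) = 6*S
I = 2744 (I = 7 - 17*7*(-23) = 7 - 119*(-23) = 7 + 2737 = 2744)
I + Y(A, -134) = 2744 + 6*(-146) = 2744 - 876 = 1868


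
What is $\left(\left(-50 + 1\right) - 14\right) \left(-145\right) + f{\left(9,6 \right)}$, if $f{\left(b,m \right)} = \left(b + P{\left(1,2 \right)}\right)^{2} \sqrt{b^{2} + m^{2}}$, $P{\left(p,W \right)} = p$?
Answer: $9135 + 300 \sqrt{13} \approx 10217.0$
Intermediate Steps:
$f{\left(b,m \right)} = \left(1 + b\right)^{2} \sqrt{b^{2} + m^{2}}$ ($f{\left(b,m \right)} = \left(b + 1\right)^{2} \sqrt{b^{2} + m^{2}} = \left(1 + b\right)^{2} \sqrt{b^{2} + m^{2}}$)
$\left(\left(-50 + 1\right) - 14\right) \left(-145\right) + f{\left(9,6 \right)} = \left(\left(-50 + 1\right) - 14\right) \left(-145\right) + \left(1 + 9\right)^{2} \sqrt{9^{2} + 6^{2}} = \left(-49 - 14\right) \left(-145\right) + 10^{2} \sqrt{81 + 36} = \left(-63\right) \left(-145\right) + 100 \sqrt{117} = 9135 + 100 \cdot 3 \sqrt{13} = 9135 + 300 \sqrt{13}$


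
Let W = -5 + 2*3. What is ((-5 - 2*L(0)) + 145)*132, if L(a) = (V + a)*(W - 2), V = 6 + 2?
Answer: 20592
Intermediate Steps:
V = 8
W = 1 (W = -5 + 6 = 1)
L(a) = -8 - a (L(a) = (8 + a)*(1 - 2) = (8 + a)*(-1) = -8 - a)
((-5 - 2*L(0)) + 145)*132 = ((-5 - 2*(-8 - 1*0)) + 145)*132 = ((-5 - 2*(-8 + 0)) + 145)*132 = ((-5 - 2*(-8)) + 145)*132 = ((-5 + 16) + 145)*132 = (11 + 145)*132 = 156*132 = 20592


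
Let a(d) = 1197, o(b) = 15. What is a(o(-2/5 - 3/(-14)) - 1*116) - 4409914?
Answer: -4408717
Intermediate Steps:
a(o(-2/5 - 3/(-14)) - 1*116) - 4409914 = 1197 - 4409914 = -4408717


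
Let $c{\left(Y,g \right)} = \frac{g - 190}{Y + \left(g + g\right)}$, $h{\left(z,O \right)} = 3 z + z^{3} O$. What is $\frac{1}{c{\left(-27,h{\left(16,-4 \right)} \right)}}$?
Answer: $\frac{32699}{16526} \approx 1.9786$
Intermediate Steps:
$h{\left(z,O \right)} = 3 z + O z^{3}$
$c{\left(Y,g \right)} = \frac{-190 + g}{Y + 2 g}$
$\frac{1}{c{\left(-27,h{\left(16,-4 \right)} \right)}} = \frac{1}{\frac{1}{-27 + 2 \cdot 16 \left(3 - 4 \cdot 16^{2}\right)} \left(-190 + 16 \left(3 - 4 \cdot 16^{2}\right)\right)} = \frac{1}{\frac{1}{-27 + 2 \cdot 16 \left(3 - 1024\right)} \left(-190 + 16 \left(3 - 1024\right)\right)} = \frac{1}{\frac{1}{-27 + 2 \cdot 16 \left(-1021\right)} \left(-190 + 16 \left(-1021\right)\right)} = \frac{1}{\frac{1}{-27 + 2 \left(-16336\right)} \left(-190 - 16336\right)} = \frac{1}{\frac{1}{-27 - 32672} \left(-16526\right)} = \frac{1}{\frac{1}{-32699} \left(-16526\right)} = \frac{1}{\left(- \frac{1}{32699}\right) \left(-16526\right)} = \frac{1}{\frac{16526}{32699}} = \frac{32699}{16526}$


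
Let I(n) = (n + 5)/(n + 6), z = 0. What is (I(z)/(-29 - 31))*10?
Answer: -5/36 ≈ -0.13889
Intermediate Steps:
I(n) = (5 + n)/(6 + n)
(I(z)/(-29 - 31))*10 = (((5 + 0)/(6 + 0))/(-29 - 31))*10 = ((5/6)/(-60))*10 = (((⅙)*5)*(-1/60))*10 = ((⅚)*(-1/60))*10 = -1/72*10 = -5/36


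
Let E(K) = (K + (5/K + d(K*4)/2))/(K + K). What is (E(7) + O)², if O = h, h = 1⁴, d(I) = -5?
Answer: 72361/38416 ≈ 1.8836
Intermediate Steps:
h = 1
O = 1
E(K) = (-5/2 + K + 5/K)/(2*K) (E(K) = (K + (5/K - 5/2))/(K + K) = (K + (5/K - 5*½))/((2*K)) = (K + (5/K - 5/2))*(1/(2*K)) = (K + (-5/2 + 5/K))*(1/(2*K)) = (-5/2 + K + 5/K)*(1/(2*K)) = (-5/2 + K + 5/K)/(2*K))
(E(7) + O)² = ((¼)*(10 - 5*7 + 2*7²)/7² + 1)² = ((¼)*(1/49)*(10 - 35 + 2*49) + 1)² = ((¼)*(1/49)*(10 - 35 + 98) + 1)² = ((¼)*(1/49)*73 + 1)² = (73/196 + 1)² = (269/196)² = 72361/38416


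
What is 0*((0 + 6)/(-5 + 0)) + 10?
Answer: 10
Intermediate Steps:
0*((0 + 6)/(-5 + 0)) + 10 = 0*(6/(-5)) + 10 = 0*(6*(-⅕)) + 10 = 0*(-6/5) + 10 = 0 + 10 = 10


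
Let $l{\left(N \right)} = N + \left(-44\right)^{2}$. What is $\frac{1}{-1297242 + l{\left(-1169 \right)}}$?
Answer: $- \frac{1}{1296475} \approx -7.7132 \cdot 10^{-7}$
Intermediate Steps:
$l{\left(N \right)} = 1936 + N$ ($l{\left(N \right)} = N + 1936 = 1936 + N$)
$\frac{1}{-1297242 + l{\left(-1169 \right)}} = \frac{1}{-1297242 + \left(1936 - 1169\right)} = \frac{1}{-1297242 + 767} = \frac{1}{-1296475} = - \frac{1}{1296475}$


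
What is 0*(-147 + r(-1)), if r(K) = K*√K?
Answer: 0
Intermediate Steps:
r(K) = K^(3/2)
0*(-147 + r(-1)) = 0*(-147 + (-1)^(3/2)) = 0*(-147 - I) = 0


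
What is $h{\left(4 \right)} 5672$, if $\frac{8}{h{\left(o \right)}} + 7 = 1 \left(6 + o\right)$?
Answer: $\frac{45376}{3} \approx 15125.0$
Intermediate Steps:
$h{\left(o \right)} = \frac{8}{-1 + o}$ ($h{\left(o \right)} = \frac{8}{-7 + 1 \left(6 + o\right)} = \frac{8}{-7 + \left(6 + o\right)} = \frac{8}{-1 + o}$)
$h{\left(4 \right)} 5672 = \frac{8}{-1 + 4} \cdot 5672 = \frac{8}{3} \cdot 5672 = \frac{45376}{3}$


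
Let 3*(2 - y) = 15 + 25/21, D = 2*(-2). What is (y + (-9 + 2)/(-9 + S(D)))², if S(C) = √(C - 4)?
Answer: (1271160*√2 + 1838857*I)/(3969*(36*√2 + 73*I)) ≈ 7.181 - 1.1964*I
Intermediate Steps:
D = -4
y = -214/63 (y = 2 - (15 + 25/21)/3 = 2 - ⅓*340/21 = 2 - 340/63 = -214/63 ≈ -3.3968)
S(C) = √(-4 + C)
(y + (-9 + 2)/(-9 + S(D)))² = (-214/63 + (-9 + 2)/(-9 + √(-4 - 4)))² = (-214/63 - 7/(-9 + √(-8)))² = (-214/63 - 7/(-9 + 2*I*√2))²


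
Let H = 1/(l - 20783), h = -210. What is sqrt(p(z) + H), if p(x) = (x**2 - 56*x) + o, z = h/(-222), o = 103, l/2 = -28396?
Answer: 3*sqrt(1864526168577)/574055 ≈ 7.1360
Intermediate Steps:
l = -56792 (l = 2*(-28396) = -56792)
H = -1/77575 (H = 1/(-56792 - 20783) = 1/(-77575) = -1/77575 ≈ -1.2891e-5)
z = 35/37 (z = -210/(-222) = -210*(-1/222) = 35/37 ≈ 0.94595)
p(x) = 103 + x**2 - 56*x (p(x) = (x**2 - 56*x) + 103 = 103 + x**2 - 56*x)
sqrt(p(z) + H) = sqrt((103 + (35/37)**2 - 56*35/37) - 1/77575) = sqrt((103 + 1225/1369 - 1960/37) - 1/77575) = sqrt(69712/1369 - 1/77575) = sqrt(5407907031/106200175) = 3*sqrt(1864526168577)/574055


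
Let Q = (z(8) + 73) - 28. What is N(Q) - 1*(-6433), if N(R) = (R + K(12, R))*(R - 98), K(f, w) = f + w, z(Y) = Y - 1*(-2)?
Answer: 1187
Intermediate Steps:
z(Y) = 2 + Y (z(Y) = Y + 2 = 2 + Y)
Q = 55 (Q = ((2 + 8) + 73) - 28 = (10 + 73) - 28 = 83 - 28 = 55)
N(R) = (-98 + R)*(12 + 2*R) (N(R) = (R + (12 + R))*(R - 98) = (12 + 2*R)*(-98 + R) = (-98 + R)*(12 + 2*R))
N(Q) - 1*(-6433) = (-1176 - 184*55 + 2*55**2) - 1*(-6433) = (-1176 - 10120 + 2*3025) + 6433 = (-1176 - 10120 + 6050) + 6433 = -5246 + 6433 = 1187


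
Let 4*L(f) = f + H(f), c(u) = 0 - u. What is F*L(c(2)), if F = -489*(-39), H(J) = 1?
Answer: -19071/4 ≈ -4767.8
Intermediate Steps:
F = 19071
c(u) = -u
L(f) = 1/4 + f/4 (L(f) = (f + 1)/4 = (1 + f)/4 = 1/4 + f/4)
F*L(c(2)) = 19071*(1/4 + (-1*2)/4) = 19071*(1/4 + (1/4)*(-2)) = 19071*(1/4 - 1/2) = 19071*(-1/4) = -19071/4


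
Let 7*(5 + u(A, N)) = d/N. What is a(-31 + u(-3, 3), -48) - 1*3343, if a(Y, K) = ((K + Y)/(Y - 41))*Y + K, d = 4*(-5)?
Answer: -117956791/34377 ≈ -3431.3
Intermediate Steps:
d = -20
u(A, N) = -5 - 20/(7*N) (u(A, N) = -5 + (-20/N)/7 = -5 - 20/(7*N))
a(Y, K) = K + Y*(K + Y)/(-41 + Y) (a(Y, K) = ((K + Y)/(-41 + Y))*Y + K = Y*(K + Y)/(-41 + Y) + K = K + Y*(K + Y)/(-41 + Y))
a(-31 + u(-3, 3), -48) - 1*3343 = ((-31 + (-5 - 20/7/3))² - 41*(-48) + 2*(-48)*(-31 + (-5 - 20/7/3)))/(-41 + (-31 + (-5 - 20/7/3))) - 1*3343 = ((-31 + (-5 - 20/7*⅓))² + 1968 + 2*(-48)*(-31 + (-5 - 20/7*⅓)))/(-41 + (-31 + (-5 - 20/7*⅓))) - 3343 = ((-31 + (-5 - 20/21))² + 1968 + 2*(-48)*(-31 + (-5 - 20/21)))/(-41 + (-31 + (-5 - 20/21))) - 3343 = ((-31 - 125/21)² + 1968 + 2*(-48)*(-31 - 125/21))/(-41 + (-31 - 125/21)) - 3343 = ((-776/21)² + 1968 + 2*(-48)*(-776/21))/(-41 - 776/21) - 3343 = (602176/441 + 1968 + 24832/7)/(-1637/21) - 3343 = -21/1637*3034480/441 - 3343 = -3034480/34377 - 3343 = -117956791/34377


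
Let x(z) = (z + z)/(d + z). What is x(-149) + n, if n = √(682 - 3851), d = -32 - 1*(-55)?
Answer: 149/63 + I*√3169 ≈ 2.3651 + 56.294*I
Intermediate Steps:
d = 23 (d = -32 + 55 = 23)
x(z) = 2*z/(23 + z) (x(z) = (z + z)/(23 + z) = (2*z)/(23 + z) = 2*z/(23 + z))
n = I*√3169 (n = √(-3169) = I*√3169 ≈ 56.294*I)
x(-149) + n = 2*(-149)/(23 - 149) + I*√3169 = 2*(-149)/(-126) + I*√3169 = 2*(-149)*(-1/126) + I*√3169 = 149/63 + I*√3169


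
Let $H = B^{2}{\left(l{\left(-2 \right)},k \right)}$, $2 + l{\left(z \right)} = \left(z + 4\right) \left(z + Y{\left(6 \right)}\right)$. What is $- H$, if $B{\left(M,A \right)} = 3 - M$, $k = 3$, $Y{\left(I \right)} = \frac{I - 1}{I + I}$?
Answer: $- \frac{2401}{36} \approx -66.694$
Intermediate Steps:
$Y{\left(I \right)} = \frac{-1 + I}{2 I}$
$l{\left(z \right)} = -2 + \left(4 + z\right) \left(\frac{5}{12} + z\right)$ ($l{\left(z \right)} = -2 + \left(z + 4\right) \left(z + \frac{-1 + 6}{2 \cdot 6}\right) = -2 + \left(4 + z\right) \left(z + \frac{1}{2} \cdot \frac{1}{6} \cdot 5\right) = -2 + \left(4 + z\right) \left(z + \frac{5}{12}\right) = -2 + \left(4 + z\right) \left(\frac{5}{12} + z\right)$)
$H = \frac{2401}{36}$ ($H = \left(3 - \left(- \frac{1}{3} + \left(-2\right)^{2} + \frac{53}{12} \left(-2\right)\right)\right)^{2} = \left(3 - \left(- \frac{1}{3} + 4 - \frac{53}{6}\right)\right)^{2} = \left(3 - - \frac{31}{6}\right)^{2} = \left(3 + \frac{31}{6}\right)^{2} = \left(\frac{49}{6}\right)^{2} = \frac{2401}{36} \approx 66.694$)
$- H = \left(-1\right) \frac{2401}{36} = - \frac{2401}{36}$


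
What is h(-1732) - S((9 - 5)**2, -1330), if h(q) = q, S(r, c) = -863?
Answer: -869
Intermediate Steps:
h(-1732) - S((9 - 5)**2, -1330) = -1732 - 1*(-863) = -1732 + 863 = -869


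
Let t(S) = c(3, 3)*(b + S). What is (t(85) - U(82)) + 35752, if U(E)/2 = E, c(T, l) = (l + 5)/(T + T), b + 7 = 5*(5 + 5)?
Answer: 107276/3 ≈ 35759.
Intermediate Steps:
b = 43 (b = -7 + 5*(5 + 5) = -7 + 5*10 = -7 + 50 = 43)
c(T, l) = (5 + l)/(2*T) (c(T, l) = (5 + l)/((2*T)) = (5 + l)*(1/(2*T)) = (5 + l)/(2*T))
U(E) = 2*E
t(S) = 172/3 + 4*S/3 (t(S) = ((½)*(5 + 3)/3)*(43 + S) = ((½)*(⅓)*8)*(43 + S) = 4*(43 + S)/3 = 172/3 + 4*S/3)
(t(85) - U(82)) + 35752 = ((172/3 + (4/3)*85) - 2*82) + 35752 = ((172/3 + 340/3) - 1*164) + 35752 = (512/3 - 164) + 35752 = 20/3 + 35752 = 107276/3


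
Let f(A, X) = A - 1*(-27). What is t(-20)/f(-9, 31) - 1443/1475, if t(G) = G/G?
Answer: -24499/26550 ≈ -0.92275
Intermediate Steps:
f(A, X) = 27 + A (f(A, X) = A + 27 = 27 + A)
t(G) = 1
t(-20)/f(-9, 31) - 1443/1475 = 1/(27 - 9) - 1443/1475 = 1/18 - 1443*1/1475 = 1*(1/18) - 1443/1475 = 1/18 - 1443/1475 = -24499/26550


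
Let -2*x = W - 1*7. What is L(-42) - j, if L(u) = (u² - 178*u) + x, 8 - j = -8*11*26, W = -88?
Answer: 13983/2 ≈ 6991.5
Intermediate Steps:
x = 95/2 (x = -(-88 - 1*7)/2 = -(-88 - 7)/2 = -½*(-95) = 95/2 ≈ 47.500)
j = 2296 (j = 8 - (-8*11)*26 = 8 - (-88)*26 = 8 - 1*(-2288) = 8 + 2288 = 2296)
L(u) = 95/2 + u² - 178*u (L(u) = (u² - 178*u) + 95/2 = 95/2 + u² - 178*u)
L(-42) - j = (95/2 + (-42)² - 178*(-42)) - 1*2296 = (95/2 + 1764 + 7476) - 2296 = 18575/2 - 2296 = 13983/2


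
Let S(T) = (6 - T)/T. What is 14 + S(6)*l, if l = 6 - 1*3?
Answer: 14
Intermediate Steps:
l = 3 (l = 6 - 3 = 3)
S(T) = (6 - T)/T
14 + S(6)*l = 14 + ((6 - 1*6)/6)*3 = 14 + ((6 - 6)/6)*3 = 14 + ((⅙)*0)*3 = 14 + 0*3 = 14 + 0 = 14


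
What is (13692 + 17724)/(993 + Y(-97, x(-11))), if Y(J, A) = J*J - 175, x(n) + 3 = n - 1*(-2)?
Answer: 1496/487 ≈ 3.0719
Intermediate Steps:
x(n) = -1 + n (x(n) = -3 + (n - 1*(-2)) = -3 + (n + 2) = -3 + (2 + n) = -1 + n)
Y(J, A) = -175 + J² (Y(J, A) = J² - 175 = -175 + J²)
(13692 + 17724)/(993 + Y(-97, x(-11))) = (13692 + 17724)/(993 + (-175 + (-97)²)) = 31416/(993 + (-175 + 9409)) = 31416/(993 + 9234) = 31416/10227 = 31416*(1/10227) = 1496/487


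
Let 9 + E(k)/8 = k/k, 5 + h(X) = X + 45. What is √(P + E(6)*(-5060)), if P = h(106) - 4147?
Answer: √319839 ≈ 565.54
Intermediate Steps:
h(X) = 40 + X (h(X) = -5 + (X + 45) = -5 + (45 + X) = 40 + X)
E(k) = -64 (E(k) = -72 + 8*(k/k) = -72 + 8*1 = -72 + 8 = -64)
P = -4001 (P = (40 + 106) - 4147 = 146 - 4147 = -4001)
√(P + E(6)*(-5060)) = √(-4001 - 64*(-5060)) = √(-4001 + 323840) = √319839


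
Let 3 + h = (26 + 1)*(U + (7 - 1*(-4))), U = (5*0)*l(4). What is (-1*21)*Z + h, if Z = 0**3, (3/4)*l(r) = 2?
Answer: 294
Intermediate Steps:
l(r) = 8/3 (l(r) = (4/3)*2 = 8/3)
U = 0 (U = (5*0)*(8/3) = 0*(8/3) = 0)
h = 294 (h = -3 + (26 + 1)*(0 + (7 - 1*(-4))) = -3 + 27*(0 + (7 + 4)) = -3 + 27*(0 + 11) = -3 + 27*11 = -3 + 297 = 294)
Z = 0
(-1*21)*Z + h = -1*21*0 + 294 = -21*0 + 294 = 0 + 294 = 294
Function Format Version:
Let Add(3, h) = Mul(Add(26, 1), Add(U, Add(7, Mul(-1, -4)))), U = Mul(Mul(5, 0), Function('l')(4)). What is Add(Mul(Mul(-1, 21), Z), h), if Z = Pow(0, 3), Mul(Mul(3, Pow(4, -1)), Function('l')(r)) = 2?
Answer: 294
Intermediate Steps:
Function('l')(r) = Rational(8, 3) (Function('l')(r) = Mul(Rational(4, 3), 2) = Rational(8, 3))
U = 0 (U = Mul(Mul(5, 0), Rational(8, 3)) = Mul(0, Rational(8, 3)) = 0)
h = 294 (h = Add(-3, Mul(Add(26, 1), Add(0, Add(7, Mul(-1, -4))))) = Add(-3, Mul(27, Add(0, Add(7, 4)))) = Add(-3, Mul(27, Add(0, 11))) = Add(-3, Mul(27, 11)) = Add(-3, 297) = 294)
Z = 0
Add(Mul(Mul(-1, 21), Z), h) = Add(Mul(Mul(-1, 21), 0), 294) = Add(Mul(-21, 0), 294) = Add(0, 294) = 294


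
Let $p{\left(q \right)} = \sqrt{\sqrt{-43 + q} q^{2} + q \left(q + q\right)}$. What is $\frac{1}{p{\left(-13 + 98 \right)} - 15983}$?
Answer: $- \frac{1}{15983 - \sqrt{14450 + 7225 \sqrt{42}}} \approx -6.3551 \cdot 10^{-5}$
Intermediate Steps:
$p{\left(q \right)} = \sqrt{2 q^{2} + q^{2} \sqrt{-43 + q}}$ ($p{\left(q \right)} = \sqrt{q^{2} \sqrt{-43 + q} + q 2 q} = \sqrt{q^{2} \sqrt{-43 + q} + 2 q^{2}} = \sqrt{2 q^{2} + q^{2} \sqrt{-43 + q}}$)
$\frac{1}{p{\left(-13 + 98 \right)} - 15983} = \frac{1}{\sqrt{\left(-13 + 98\right)^{2} \left(2 + \sqrt{-43 + \left(-13 + 98\right)}\right)} - 15983} = \frac{1}{\sqrt{85^{2} \left(2 + \sqrt{-43 + 85}\right)} - 15983} = \frac{1}{\sqrt{7225 \left(2 + \sqrt{42}\right)} - 15983} = \frac{1}{\sqrt{14450 + 7225 \sqrt{42}} - 15983} = \frac{1}{-15983 + \sqrt{14450 + 7225 \sqrt{42}}}$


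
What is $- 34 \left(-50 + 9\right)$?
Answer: $1394$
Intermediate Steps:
$- 34 \left(-50 + 9\right) = \left(-34\right) \left(-41\right) = 1394$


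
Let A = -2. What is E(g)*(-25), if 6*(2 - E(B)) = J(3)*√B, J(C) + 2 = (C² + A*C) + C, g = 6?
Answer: -50 + 50*√6/3 ≈ -9.1752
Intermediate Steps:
J(C) = -2 + C² - C (J(C) = -2 + ((C² - 2*C) + C) = -2 + (C² - C) = -2 + C² - C)
E(B) = 2 - 2*√B/3 (E(B) = 2 - (-2 + 3² - 1*3)*√B/6 = 2 - (-2 + 9 - 3)*√B/6 = 2 - 2*√B/3)
E(g)*(-25) = (2 - 2*√6/3)*(-25) = -50 + 50*√6/3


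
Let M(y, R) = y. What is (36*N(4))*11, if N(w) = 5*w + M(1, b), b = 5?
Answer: 8316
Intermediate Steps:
N(w) = 1 + 5*w (N(w) = 5*w + 1 = 1 + 5*w)
(36*N(4))*11 = (36*(1 + 5*4))*11 = (36*(1 + 20))*11 = (36*21)*11 = 756*11 = 8316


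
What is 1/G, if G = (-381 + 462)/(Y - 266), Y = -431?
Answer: -697/81 ≈ -8.6049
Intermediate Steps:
G = -81/697 (G = (-381 + 462)/(-431 - 266) = 81/(-697) = 81*(-1/697) = -81/697 ≈ -0.11621)
1/G = 1/(-81/697) = -697/81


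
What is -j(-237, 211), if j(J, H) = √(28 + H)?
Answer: -√239 ≈ -15.460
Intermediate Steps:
-j(-237, 211) = -√(28 + 211) = -√239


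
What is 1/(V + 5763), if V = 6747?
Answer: 1/12510 ≈ 7.9936e-5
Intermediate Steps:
1/(V + 5763) = 1/(6747 + 5763) = 1/12510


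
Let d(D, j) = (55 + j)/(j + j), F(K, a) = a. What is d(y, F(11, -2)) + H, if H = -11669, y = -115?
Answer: -46729/4 ≈ -11682.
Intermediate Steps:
d(D, j) = (55 + j)/(2*j) (d(D, j) = (55 + j)/((2*j)) = (55 + j)*(1/(2*j)) = (55 + j)/(2*j))
d(y, F(11, -2)) + H = (1/2)*(55 - 2)/(-2) - 11669 = (1/2)*(-1/2)*53 - 11669 = -53/4 - 11669 = -46729/4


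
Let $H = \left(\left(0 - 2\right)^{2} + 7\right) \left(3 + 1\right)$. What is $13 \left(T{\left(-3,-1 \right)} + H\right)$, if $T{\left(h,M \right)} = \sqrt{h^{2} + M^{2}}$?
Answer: $572 + 13 \sqrt{10} \approx 613.11$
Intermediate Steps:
$H = 44$ ($H = \left(\left(-2\right)^{2} + 7\right) 4 = \left(4 + 7\right) 4 = 11 \cdot 4 = 44$)
$T{\left(h,M \right)} = \sqrt{M^{2} + h^{2}}$
$13 \left(T{\left(-3,-1 \right)} + H\right) = 13 \left(\sqrt{\left(-1\right)^{2} + \left(-3\right)^{2}} + 44\right) = 13 \left(\sqrt{1 + 9} + 44\right) = 13 \left(\sqrt{10} + 44\right) = 13 \left(44 + \sqrt{10}\right) = 572 + 13 \sqrt{10}$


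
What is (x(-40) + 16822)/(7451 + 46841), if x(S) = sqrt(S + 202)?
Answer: 8411/27146 + 9*sqrt(2)/54292 ≈ 0.31008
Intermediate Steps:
x(S) = sqrt(202 + S)
(x(-40) + 16822)/(7451 + 46841) = (sqrt(202 - 40) + 16822)/(7451 + 46841) = (sqrt(162) + 16822)/54292 = (9*sqrt(2) + 16822)*(1/54292) = (16822 + 9*sqrt(2))*(1/54292) = 8411/27146 + 9*sqrt(2)/54292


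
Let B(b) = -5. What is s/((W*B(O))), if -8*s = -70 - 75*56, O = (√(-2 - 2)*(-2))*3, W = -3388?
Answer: 61/1936 ≈ 0.031508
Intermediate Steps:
O = -12*I (O = (√(-4)*(-2))*3 = ((2*I)*(-2))*3 = -4*I*3 = -12*I ≈ -12.0*I)
s = 2135/4 (s = -(-70 - 75*56)/8 = -(-70 - 4200)/8 = -⅛*(-4270) = 2135/4 ≈ 533.75)
s/((W*B(O))) = 2135/(4*((-3388*(-5)))) = (2135/4)/16940 = (2135/4)*(1/16940) = 61/1936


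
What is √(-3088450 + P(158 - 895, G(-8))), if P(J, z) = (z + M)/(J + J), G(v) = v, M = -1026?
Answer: I*√13864048901/67 ≈ 1757.4*I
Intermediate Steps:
P(J, z) = (-1026 + z)/(2*J) (P(J, z) = (z - 1026)/(J + J) = (-1026 + z)/((2*J)) = (-1026 + z)*(1/(2*J)) = (-1026 + z)/(2*J))
√(-3088450 + P(158 - 895, G(-8))) = √(-3088450 + (-1026 - 8)/(2*(158 - 895))) = √(-3088450 + (½)*(-1034)/(-737)) = √(-3088450 + (½)*(-1/737)*(-1034)) = √(-3088450 + 47/67) = √(-206926103/67) = I*√13864048901/67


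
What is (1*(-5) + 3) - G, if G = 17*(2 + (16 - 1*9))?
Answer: -155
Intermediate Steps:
G = 153 (G = 17*(2 + (16 - 9)) = 17*(2 + 7) = 17*9 = 153)
(1*(-5) + 3) - G = (1*(-5) + 3) - 1*153 = (-5 + 3) - 153 = -2 - 153 = -155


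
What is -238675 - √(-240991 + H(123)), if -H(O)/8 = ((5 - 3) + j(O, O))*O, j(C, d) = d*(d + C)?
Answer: -238675 - I*√30016831 ≈ -2.3868e+5 - 5478.8*I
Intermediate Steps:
j(C, d) = d*(C + d)
H(O) = -8*O*(2 + 2*O²) (H(O) = -8*((5 - 3) + O*(O + O))*O = -8*(2 + O*(2*O))*O = -8*(2 + 2*O²)*O = -8*O*(2 + 2*O²))
-238675 - √(-240991 + H(123)) = -238675 - √(-240991 - 16*123*(1 + 123²)) = -238675 - √(-240991 - 16*123*(1 + 15129)) = -238675 - √(-240991 - 16*123*15130) = -238675 - √(-240991 - 29775840) = -238675 - √(-30016831) = -238675 - I*√30016831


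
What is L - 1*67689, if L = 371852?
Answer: 304163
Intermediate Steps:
L - 1*67689 = 371852 - 1*67689 = 371852 - 67689 = 304163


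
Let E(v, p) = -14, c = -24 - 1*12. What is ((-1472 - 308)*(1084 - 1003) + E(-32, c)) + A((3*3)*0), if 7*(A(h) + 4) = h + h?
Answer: -144198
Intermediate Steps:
A(h) = -4 + 2*h/7 (A(h) = -4 + (h + h)/7 = -4 + (2*h)/7 = -4 + 2*h/7)
c = -36 (c = -24 - 12 = -36)
((-1472 - 308)*(1084 - 1003) + E(-32, c)) + A((3*3)*0) = ((-1472 - 308)*(1084 - 1003) - 14) + (-4 + 2*((3*3)*0)/7) = (-1780*81 - 14) + (-4 + 2*(9*0)/7) = (-144180 - 14) + (-4 + (2/7)*0) = -144194 + (-4 + 0) = -144194 - 4 = -144198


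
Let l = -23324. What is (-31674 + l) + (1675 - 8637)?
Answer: -61960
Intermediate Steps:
(-31674 + l) + (1675 - 8637) = (-31674 - 23324) + (1675 - 8637) = -54998 - 6962 = -61960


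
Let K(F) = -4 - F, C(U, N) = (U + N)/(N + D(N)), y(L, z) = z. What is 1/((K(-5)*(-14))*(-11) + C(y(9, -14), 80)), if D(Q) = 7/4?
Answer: 109/16874 ≈ 0.0064596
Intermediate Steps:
D(Q) = 7/4 (D(Q) = 7*(¼) = 7/4)
C(U, N) = (N + U)/(7/4 + N) (C(U, N) = (U + N)/(N + 7/4) = (N + U)/(7/4 + N))
1/((K(-5)*(-14))*(-11) + C(y(9, -14), 80)) = 1/(((-4 - 1*(-5))*(-14))*(-11) + 4*(80 - 14)/(7 + 4*80)) = 1/(((-4 + 5)*(-14))*(-11) + 4*66/(7 + 320)) = 1/((1*(-14))*(-11) + 4*66/327) = 1/(-14*(-11) + 4*(1/327)*66) = 1/(154 + 88/109) = 1/(16874/109) = 109/16874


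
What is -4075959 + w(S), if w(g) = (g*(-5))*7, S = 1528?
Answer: -4129439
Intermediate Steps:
w(g) = -35*g (w(g) = -5*g*7 = -35*g)
-4075959 + w(S) = -4075959 - 35*1528 = -4075959 - 53480 = -4129439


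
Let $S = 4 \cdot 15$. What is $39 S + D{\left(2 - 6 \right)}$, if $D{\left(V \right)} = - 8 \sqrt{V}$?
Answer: $2340 - 16 i \approx 2340.0 - 16.0 i$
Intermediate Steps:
$S = 60$
$39 S + D{\left(2 - 6 \right)} = 39 \cdot 60 - 8 \sqrt{2 - 6} = 2340 - 8 \sqrt{-4} = 2340 - 8 \cdot 2 i = 2340 - 16 i$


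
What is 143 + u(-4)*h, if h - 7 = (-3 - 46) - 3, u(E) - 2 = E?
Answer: 233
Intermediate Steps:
u(E) = 2 + E
h = -45 (h = 7 + ((-3 - 46) - 3) = 7 + (-49 - 3) = 7 - 52 = -45)
143 + u(-4)*h = 143 + (2 - 4)*(-45) = 143 - 2*(-45) = 143 + 90 = 233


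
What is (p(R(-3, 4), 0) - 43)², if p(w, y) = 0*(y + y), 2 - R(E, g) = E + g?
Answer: 1849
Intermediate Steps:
R(E, g) = 2 - E - g (R(E, g) = 2 - (E + g) = 2 + (-E - g) = 2 - E - g)
p(w, y) = 0 (p(w, y) = 0*(2*y) = 0)
(p(R(-3, 4), 0) - 43)² = (0 - 43)² = (-43)² = 1849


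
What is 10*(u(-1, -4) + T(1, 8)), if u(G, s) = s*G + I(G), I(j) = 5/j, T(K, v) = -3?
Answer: -40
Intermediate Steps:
u(G, s) = 5/G + G*s (u(G, s) = s*G + 5/G = G*s + 5/G = 5/G + G*s)
10*(u(-1, -4) + T(1, 8)) = 10*((5/(-1) - 1*(-4)) - 3) = 10*((5*(-1) + 4) - 3) = 10*((-5 + 4) - 3) = 10*(-1 - 3) = 10*(-4) = -40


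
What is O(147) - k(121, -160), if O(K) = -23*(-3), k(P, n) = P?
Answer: -52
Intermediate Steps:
O(K) = 69
O(147) - k(121, -160) = 69 - 1*121 = 69 - 121 = -52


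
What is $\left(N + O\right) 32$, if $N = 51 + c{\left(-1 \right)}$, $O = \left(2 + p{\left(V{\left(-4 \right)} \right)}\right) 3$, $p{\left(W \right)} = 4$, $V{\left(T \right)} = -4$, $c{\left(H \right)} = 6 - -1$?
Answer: $2432$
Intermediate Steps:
$c{\left(H \right)} = 7$ ($c{\left(H \right)} = 6 + 1 = 7$)
$O = 18$ ($O = \left(2 + 4\right) 3 = 6 \cdot 3 = 18$)
$N = 58$ ($N = 51 + 7 = 58$)
$\left(N + O\right) 32 = \left(58 + 18\right) 32 = 76 \cdot 32 = 2432$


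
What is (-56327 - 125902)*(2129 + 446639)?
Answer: -81778543872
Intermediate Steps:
(-56327 - 125902)*(2129 + 446639) = -182229*448768 = -81778543872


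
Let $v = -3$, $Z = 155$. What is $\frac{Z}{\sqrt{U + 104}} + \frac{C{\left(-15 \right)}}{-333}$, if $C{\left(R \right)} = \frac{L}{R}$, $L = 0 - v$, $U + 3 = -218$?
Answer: $\frac{1}{1665} - \frac{155 i \sqrt{13}}{39} \approx 0.0006006 - 14.33 i$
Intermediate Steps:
$U = -221$ ($U = -3 - 218 = -221$)
$L = 3$ ($L = 0 - -3 = 0 + 3 = 3$)
$C{\left(R \right)} = \frac{3}{R}$
$\frac{Z}{\sqrt{U + 104}} + \frac{C{\left(-15 \right)}}{-333} = \frac{155}{\sqrt{-221 + 104}} + \frac{3 \frac{1}{-15}}{-333} = \frac{155}{\sqrt{-117}} + 3 \left(- \frac{1}{15}\right) \left(- \frac{1}{333}\right) = \frac{155}{3 i \sqrt{13}} - - \frac{1}{1665} = 155 \left(- \frac{i \sqrt{13}}{39}\right) + \frac{1}{1665} = - \frac{155 i \sqrt{13}}{39} + \frac{1}{1665} = \frac{1}{1665} - \frac{155 i \sqrt{13}}{39}$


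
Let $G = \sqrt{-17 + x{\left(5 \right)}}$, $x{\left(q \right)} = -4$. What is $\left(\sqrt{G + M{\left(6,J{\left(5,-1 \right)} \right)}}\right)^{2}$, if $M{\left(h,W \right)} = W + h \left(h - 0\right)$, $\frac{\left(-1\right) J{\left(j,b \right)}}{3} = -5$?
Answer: $51 + i \sqrt{21} \approx 51.0 + 4.5826 i$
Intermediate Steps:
$J{\left(j,b \right)} = 15$ ($J{\left(j,b \right)} = \left(-3\right) \left(-5\right) = 15$)
$M{\left(h,W \right)} = W + h^{2}$ ($M{\left(h,W \right)} = W + h \left(h + 0\right) = W + h h = W + h^{2}$)
$G = i \sqrt{21}$ ($G = \sqrt{-17 - 4} = \sqrt{-21} = i \sqrt{21} \approx 4.5826 i$)
$\left(\sqrt{G + M{\left(6,J{\left(5,-1 \right)} \right)}}\right)^{2} = \left(\sqrt{i \sqrt{21} + \left(15 + 6^{2}\right)}\right)^{2} = \left(\sqrt{i \sqrt{21} + \left(15 + 36\right)}\right)^{2} = \left(\sqrt{i \sqrt{21} + 51}\right)^{2} = \left(\sqrt{51 + i \sqrt{21}}\right)^{2} = 51 + i \sqrt{21}$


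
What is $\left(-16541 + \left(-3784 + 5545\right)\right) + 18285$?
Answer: $3505$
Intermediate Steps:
$\left(-16541 + \left(-3784 + 5545\right)\right) + 18285 = \left(-16541 + 1761\right) + 18285 = -14780 + 18285 = 3505$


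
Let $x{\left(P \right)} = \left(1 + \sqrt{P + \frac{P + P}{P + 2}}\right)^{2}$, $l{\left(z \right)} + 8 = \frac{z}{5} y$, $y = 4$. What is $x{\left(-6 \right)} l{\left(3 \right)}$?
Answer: $\frac{56}{5} - \frac{56 i \sqrt{3}}{5} \approx 11.2 - 19.399 i$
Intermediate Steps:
$l{\left(z \right)} = -8 + \frac{4 z}{5}$ ($l{\left(z \right)} = -8 + \frac{z}{5} \cdot 4 = -8 + \frac{4 z}{5}$)
$x{\left(P \right)} = \left(1 + \sqrt{P + \frac{2 P}{2 + P}}\right)^{2}$
$x{\left(-6 \right)} l{\left(3 \right)} = \left(1 + \sqrt{- \frac{6 \left(4 - 6\right)}{2 - 6}}\right)^{2} \left(-8 + \frac{4}{5} \cdot 3\right) = \left(1 + \sqrt{\left(-6\right) \frac{1}{-4} \left(-2\right)}\right)^{2} \left(-8 + \frac{12}{5}\right) = \left(1 + \sqrt{\left(-6\right) \left(- \frac{1}{4}\right) \left(-2\right)}\right)^{2} \left(- \frac{28}{5}\right) = \left(1 + \sqrt{-3}\right)^{2} \left(- \frac{28}{5}\right) = \left(1 + i \sqrt{3}\right)^{2} \left(- \frac{28}{5}\right) = - \frac{28 \left(1 + i \sqrt{3}\right)^{2}}{5}$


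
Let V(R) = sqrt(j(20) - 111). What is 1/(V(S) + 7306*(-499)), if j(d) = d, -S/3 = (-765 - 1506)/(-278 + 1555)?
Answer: -280438/1022391133979 - I*sqrt(91)/13291084741727 ≈ -2.743e-7 - 7.1773e-13*I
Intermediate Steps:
S = 6813/1277 (S = -3*(-765 - 1506)/(-278 + 1555) = -(-6813)/1277 = -3*(-2271/1277) = 6813/1277 ≈ 5.3352)
V(R) = I*sqrt(91) (V(R) = sqrt(20 - 111) = sqrt(-91) = I*sqrt(91))
1/(V(S) + 7306*(-499)) = 1/(I*sqrt(91) + 7306*(-499)) = 1/(I*sqrt(91) - 3645694) = 1/(-3645694 + I*sqrt(91))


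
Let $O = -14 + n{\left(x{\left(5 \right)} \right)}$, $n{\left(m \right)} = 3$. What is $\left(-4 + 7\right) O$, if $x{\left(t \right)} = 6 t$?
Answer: $-33$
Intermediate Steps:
$O = -11$ ($O = -14 + 3 = -11$)
$\left(-4 + 7\right) O = \left(-4 + 7\right) \left(-11\right) = 3 \left(-11\right) = -33$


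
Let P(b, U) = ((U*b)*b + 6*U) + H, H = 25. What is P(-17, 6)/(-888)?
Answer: -1795/888 ≈ -2.0214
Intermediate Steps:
P(b, U) = 25 + 6*U + U*b**2 (P(b, U) = ((U*b)*b + 6*U) + 25 = (U*b**2 + 6*U) + 25 = (6*U + U*b**2) + 25 = 25 + 6*U + U*b**2)
P(-17, 6)/(-888) = (25 + 6*6 + 6*(-17)**2)/(-888) = (25 + 36 + 6*289)*(-1/888) = (25 + 36 + 1734)*(-1/888) = 1795*(-1/888) = -1795/888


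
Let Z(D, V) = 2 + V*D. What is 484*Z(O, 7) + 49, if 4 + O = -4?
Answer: -26087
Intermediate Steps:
O = -8 (O = -4 - 4 = -8)
Z(D, V) = 2 + D*V
484*Z(O, 7) + 49 = 484*(2 - 8*7) + 49 = 484*(2 - 56) + 49 = 484*(-54) + 49 = -26136 + 49 = -26087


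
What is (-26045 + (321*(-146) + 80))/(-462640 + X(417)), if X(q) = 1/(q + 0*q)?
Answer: 30370527/192920879 ≈ 0.15742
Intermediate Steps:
X(q) = 1/q (X(q) = 1/(q + 0) = 1/q)
(-26045 + (321*(-146) + 80))/(-462640 + X(417)) = (-26045 + (321*(-146) + 80))/(-462640 + 1/417) = (-26045 + (-46866 + 80))/(-462640 + 1/417) = (-26045 - 46786)/(-192920879/417) = -72831*(-417/192920879) = 30370527/192920879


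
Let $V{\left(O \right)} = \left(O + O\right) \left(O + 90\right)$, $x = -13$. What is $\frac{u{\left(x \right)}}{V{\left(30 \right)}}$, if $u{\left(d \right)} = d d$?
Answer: $\frac{169}{7200} \approx 0.023472$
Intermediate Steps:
$u{\left(d \right)} = d^{2}$
$V{\left(O \right)} = 2 O \left(90 + O\right)$
$\frac{u{\left(x \right)}}{V{\left(30 \right)}} = \frac{\left(-13\right)^{2}}{2 \cdot 30 \left(90 + 30\right)} = \frac{169}{2 \cdot 30 \cdot 120} = \frac{169}{7200}$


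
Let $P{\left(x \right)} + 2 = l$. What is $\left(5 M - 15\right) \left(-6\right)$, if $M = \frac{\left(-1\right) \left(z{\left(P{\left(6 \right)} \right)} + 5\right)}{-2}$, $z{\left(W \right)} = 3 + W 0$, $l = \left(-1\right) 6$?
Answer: $-30$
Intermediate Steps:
$l = -6$
$P{\left(x \right)} = -8$ ($P{\left(x \right)} = -2 - 6 = -8$)
$z{\left(W \right)} = 3$ ($z{\left(W \right)} = 3 + 0 = 3$)
$M = 4$ ($M = \frac{\left(-1\right) \left(3 + 5\right)}{-2} = \left(-1\right) 8 \left(- \frac{1}{2}\right) = \left(-8\right) \left(- \frac{1}{2}\right) = 4$)
$\left(5 M - 15\right) \left(-6\right) = \left(5 \cdot 4 - 15\right) \left(-6\right) = \left(20 - 15\right) \left(-6\right) = 5 \left(-6\right) = -30$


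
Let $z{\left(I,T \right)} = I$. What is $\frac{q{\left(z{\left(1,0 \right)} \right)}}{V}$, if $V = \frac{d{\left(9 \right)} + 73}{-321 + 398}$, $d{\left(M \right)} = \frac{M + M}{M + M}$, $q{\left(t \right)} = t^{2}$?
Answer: $\frac{77}{74} \approx 1.0405$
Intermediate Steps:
$d{\left(M \right)} = 1$ ($d{\left(M \right)} = \frac{2 M}{2 M} = 2 M \frac{1}{2 M} = 1$)
$V = \frac{74}{77}$ ($V = \frac{1 + 73}{-321 + 398} = \frac{74}{77} \approx 0.96104$)
$\frac{q{\left(z{\left(1,0 \right)} \right)}}{V} = \frac{1^{2}}{\frac{74}{77}} = 1 \cdot \frac{77}{74} = \frac{77}{74}$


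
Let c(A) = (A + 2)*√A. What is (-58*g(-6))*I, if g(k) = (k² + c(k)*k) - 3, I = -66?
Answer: 126324 + 91872*I*√6 ≈ 1.2632e+5 + 2.2504e+5*I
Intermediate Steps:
c(A) = √A*(2 + A) (c(A) = (2 + A)*√A = √A*(2 + A))
g(k) = -3 + k² + k^(3/2)*(2 + k) (g(k) = (k² + (√k*(2 + k))*k) - 3 = (k² + k^(3/2)*(2 + k)) - 3 = -3 + k² + k^(3/2)*(2 + k))
(-58*g(-6))*I = -58*(-3 + (-6)² + (-6)^(3/2)*(2 - 6))*(-66) = -58*(-3 + 36 - 6*I*√6*(-4))*(-66) = -58*(-3 + 36 + 24*I*√6)*(-66) = -58*(33 + 24*I*√6)*(-66) = (-1914 - 1392*I*√6)*(-66) = 126324 + 91872*I*√6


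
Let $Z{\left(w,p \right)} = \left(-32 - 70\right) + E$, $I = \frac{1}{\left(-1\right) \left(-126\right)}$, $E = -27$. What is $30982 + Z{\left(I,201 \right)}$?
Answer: $30853$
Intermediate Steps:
$I = \frac{1}{126} \approx 0.0079365$
$Z{\left(w,p \right)} = -129$ ($Z{\left(w,p \right)} = \left(-32 - 70\right) - 27 = -102 - 27 = -129$)
$30982 + Z{\left(I,201 \right)} = 30982 - 129 = 30853$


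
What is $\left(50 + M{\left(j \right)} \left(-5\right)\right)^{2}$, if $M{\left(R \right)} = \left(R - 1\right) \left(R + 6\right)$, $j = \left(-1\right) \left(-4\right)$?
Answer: $10000$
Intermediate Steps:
$j = 4$
$M{\left(R \right)} = \left(-1 + R\right) \left(6 + R\right)$
$\left(50 + M{\left(j \right)} \left(-5\right)\right)^{2} = \left(50 + \left(-6 + 4^{2} + 5 \cdot 4\right) \left(-5\right)\right)^{2} = \left(50 + \left(-6 + 16 + 20\right) \left(-5\right)\right)^{2} = \left(50 + 30 \left(-5\right)\right)^{2} = \left(50 - 150\right)^{2} = \left(-100\right)^{2} = 10000$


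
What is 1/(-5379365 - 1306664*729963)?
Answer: -1/4880553786927 ≈ -2.0489e-13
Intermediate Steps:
1/(-5379365 - 1306664*729963) = (1/729963)/(-6686029) = -1/6686029*1/729963 = -1/4880553786927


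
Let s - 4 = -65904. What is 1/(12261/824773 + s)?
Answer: -824773/54352528439 ≈ -1.5175e-5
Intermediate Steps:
s = -65900 (s = 4 - 65904 = -65900)
1/(12261/824773 + s) = 1/(12261/824773 - 65900) = 1/(-54352528439/824773) = -824773/54352528439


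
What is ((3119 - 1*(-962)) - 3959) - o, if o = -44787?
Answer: 44909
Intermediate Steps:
((3119 - 1*(-962)) - 3959) - o = ((3119 - 1*(-962)) - 3959) - 1*(-44787) = ((3119 + 962) - 3959) + 44787 = (4081 - 3959) + 44787 = 122 + 44787 = 44909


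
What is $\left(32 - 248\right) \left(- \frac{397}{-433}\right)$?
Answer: $- \frac{85752}{433} \approx -198.04$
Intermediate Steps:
$\left(32 - 248\right) \left(- \frac{397}{-433}\right) = - 216 \left(\left(-397\right) \left(- \frac{1}{433}\right)\right) = \left(-216\right) \frac{397}{433} = - \frac{85752}{433}$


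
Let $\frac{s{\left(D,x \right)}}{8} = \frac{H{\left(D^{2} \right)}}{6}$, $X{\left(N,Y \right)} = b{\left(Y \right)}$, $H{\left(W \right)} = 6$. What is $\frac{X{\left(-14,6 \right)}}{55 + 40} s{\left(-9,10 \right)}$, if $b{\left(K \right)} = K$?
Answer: $\frac{48}{95} \approx 0.50526$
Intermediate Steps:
$X{\left(N,Y \right)} = Y$
$s{\left(D,x \right)} = 8$ ($s{\left(D,x \right)} = 8 \cdot \frac{6}{6} = 8 \cdot 6 \cdot \frac{1}{6} = 8 \cdot 1 = 8$)
$\frac{X{\left(-14,6 \right)}}{55 + 40} s{\left(-9,10 \right)} = \frac{6}{55 + 40} \cdot 8 = \frac{6}{95} \cdot 8 = \frac{48}{95}$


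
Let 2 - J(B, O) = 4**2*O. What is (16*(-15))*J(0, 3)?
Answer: 11040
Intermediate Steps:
J(B, O) = 2 - 16*O (J(B, O) = 2 - 4**2*O = 2 - 16*O)
(16*(-15))*J(0, 3) = (16*(-15))*(2 - 16*3) = -240*(2 - 48) = -240*(-46) = 11040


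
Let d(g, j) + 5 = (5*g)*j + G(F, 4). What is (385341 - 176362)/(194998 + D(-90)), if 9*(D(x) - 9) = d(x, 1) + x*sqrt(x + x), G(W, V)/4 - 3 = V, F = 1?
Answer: 825034672449/769687237624 + 253909485*I*sqrt(5)/769687237624 ≈ 1.0719 + 0.00073765*I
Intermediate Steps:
G(W, V) = 12 + 4*V
d(g, j) = 23 + 5*g*j (d(g, j) = -5 + ((5*g)*j + (12 + 4*4)) = -5 + (5*g*j + (12 + 16)) = -5 + (5*g*j + 28) = -5 + (28 + 5*g*j) = 23 + 5*g*j)
D(x) = 104/9 + 5*x/9 + sqrt(2)*x**(3/2)/9 (D(x) = 9 + ((23 + 5*x*1) + x*sqrt(x + x))/9 = 9 + ((23 + 5*x) + x*sqrt(2*x))/9 = 9 + ((23 + 5*x) + x*(sqrt(2)*sqrt(x)))/9 = 9 + ((23 + 5*x) + sqrt(2)*x**(3/2))/9 = 9 + (23 + 5*x + sqrt(2)*x**(3/2))/9 = 9 + (23/9 + 5*x/9 + sqrt(2)*x**(3/2)/9) = 104/9 + 5*x/9 + sqrt(2)*x**(3/2)/9)
(385341 - 176362)/(194998 + D(-90)) = (385341 - 176362)/(194998 + (104/9 + (5/9)*(-90) + sqrt(2)*(-90)**(3/2)/9)) = 208979/(194998 + (104/9 - 50 + sqrt(2)*(-270*I*sqrt(10))/9)) = 208979/(194998 + (104/9 - 50 - 60*I*sqrt(5))) = 208979/(194998 + (-346/9 - 60*I*sqrt(5))) = 208979/(1754636/9 - 60*I*sqrt(5))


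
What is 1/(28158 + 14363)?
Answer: 1/42521 ≈ 2.3518e-5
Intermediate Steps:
1/(28158 + 14363) = 1/42521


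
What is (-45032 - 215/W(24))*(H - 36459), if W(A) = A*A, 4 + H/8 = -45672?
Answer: 10423886253949/576 ≈ 1.8097e+10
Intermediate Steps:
H = -365408 (H = -32 + 8*(-45672) = -32 - 365376 = -365408)
W(A) = A²
(-45032 - 215/W(24))*(H - 36459) = (-45032 - 215/(24²))*(-365408 - 36459) = (-45032 - 215/576)*(-401867) = -25938647/576*(-401867) = 10423886253949/576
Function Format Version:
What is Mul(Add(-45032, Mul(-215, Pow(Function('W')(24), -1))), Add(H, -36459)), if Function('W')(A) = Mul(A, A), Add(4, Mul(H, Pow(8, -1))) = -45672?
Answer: Rational(10423886253949, 576) ≈ 1.8097e+10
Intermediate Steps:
H = -365408 (H = Add(-32, Mul(8, -45672)) = Add(-32, -365376) = -365408)
Function('W')(A) = Pow(A, 2)
Mul(Add(-45032, Mul(-215, Pow(Function('W')(24), -1))), Add(H, -36459)) = Mul(Add(-45032, Mul(-215, Pow(Pow(24, 2), -1))), Add(-365408, -36459)) = Mul(Add(-45032, Mul(-215, Pow(576, -1))), -401867) = Mul(Add(-45032, Mul(-215, Rational(1, 576))), -401867) = Mul(Add(-45032, Rational(-215, 576)), -401867) = Mul(Rational(-25938647, 576), -401867) = Rational(10423886253949, 576)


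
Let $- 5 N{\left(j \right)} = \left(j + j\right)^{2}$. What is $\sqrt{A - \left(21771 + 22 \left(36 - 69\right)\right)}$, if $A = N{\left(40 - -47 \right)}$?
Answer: $\frac{31 i \sqrt{705}}{5} \approx 164.62 i$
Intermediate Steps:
$N{\left(j \right)} = - \frac{4 j^{2}}{5}$ ($N{\left(j \right)} = - \frac{\left(j + j\right)^{2}}{5} = - \frac{\left(2 j\right)^{2}}{5} = - \frac{4 j^{2}}{5}$)
$A = - \frac{30276}{5}$ ($A = - \frac{4 \left(40 - -47\right)^{2}}{5} = - \frac{4 \left(40 + 47\right)^{2}}{5} = - \frac{4 \cdot 87^{2}}{5} = \left(- \frac{4}{5}\right) 7569 = - \frac{30276}{5} \approx -6055.2$)
$\sqrt{A - \left(21771 + 22 \left(36 - 69\right)\right)} = \sqrt{- \frac{30276}{5} - \left(21771 + 22 \left(36 - 69\right)\right)} = \sqrt{- \frac{30276}{5} - 21045} = \sqrt{- \frac{135501}{5}} = \frac{31 i \sqrt{705}}{5}$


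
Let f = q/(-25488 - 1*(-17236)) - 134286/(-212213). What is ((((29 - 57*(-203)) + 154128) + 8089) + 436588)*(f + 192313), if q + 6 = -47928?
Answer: 102788015232899136905/875590838 ≈ 1.1739e+11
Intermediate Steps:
q = -47934 (q = -6 - 47928 = -47934)
f = 5640173007/875590838 (f = -47934/(-25488 - 1*(-17236)) - 134286/(-212213) = -47934/(-25488 + 17236) - 134286*(-1/212213) = -47934/(-8252) + 134286/212213 = -47934*(-1/8252) + 134286/212213 = 23967/4126 + 134286/212213 = 5640173007/875590838 ≈ 6.4416)
((((29 - 57*(-203)) + 154128) + 8089) + 436588)*(f + 192313) = ((((29 - 57*(-203)) + 154128) + 8089) + 436588)*(5640173007/875590838 + 192313) = ((((29 + 11571) + 154128) + 8089) + 436588)*(168393141001301/875590838) = (((11600 + 154128) + 8089) + 436588)*(168393141001301/875590838) = ((165728 + 8089) + 436588)*(168393141001301/875590838) = (173817 + 436588)*(168393141001301/875590838) = 610405*(168393141001301/875590838) = 102788015232899136905/875590838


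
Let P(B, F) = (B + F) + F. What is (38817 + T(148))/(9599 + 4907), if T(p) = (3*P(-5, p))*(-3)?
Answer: 18099/7253 ≈ 2.4954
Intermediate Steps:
P(B, F) = B + 2*F
T(p) = 45 - 18*p (T(p) = (3*(-5 + 2*p))*(-3) = (-15 + 6*p)*(-3) = 45 - 18*p)
(38817 + T(148))/(9599 + 4907) = (38817 + (45 - 18*148))/(9599 + 4907) = (38817 + (45 - 2664))/14506 = (38817 - 2619)*(1/14506) = 36198*(1/14506) = 18099/7253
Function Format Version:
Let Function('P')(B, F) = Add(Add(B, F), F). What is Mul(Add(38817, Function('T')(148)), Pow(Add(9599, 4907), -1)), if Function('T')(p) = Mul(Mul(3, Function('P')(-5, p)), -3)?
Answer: Rational(18099, 7253) ≈ 2.4954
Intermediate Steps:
Function('P')(B, F) = Add(B, Mul(2, F))
Function('T')(p) = Add(45, Mul(-18, p)) (Function('T')(p) = Mul(Mul(3, Add(-5, Mul(2, p))), -3) = Mul(Add(-15, Mul(6, p)), -3) = Add(45, Mul(-18, p)))
Mul(Add(38817, Function('T')(148)), Pow(Add(9599, 4907), -1)) = Mul(Add(38817, Add(45, Mul(-18, 148))), Pow(Add(9599, 4907), -1)) = Mul(Add(38817, Add(45, -2664)), Pow(14506, -1)) = Mul(Add(38817, -2619), Rational(1, 14506)) = Mul(36198, Rational(1, 14506)) = Rational(18099, 7253)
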